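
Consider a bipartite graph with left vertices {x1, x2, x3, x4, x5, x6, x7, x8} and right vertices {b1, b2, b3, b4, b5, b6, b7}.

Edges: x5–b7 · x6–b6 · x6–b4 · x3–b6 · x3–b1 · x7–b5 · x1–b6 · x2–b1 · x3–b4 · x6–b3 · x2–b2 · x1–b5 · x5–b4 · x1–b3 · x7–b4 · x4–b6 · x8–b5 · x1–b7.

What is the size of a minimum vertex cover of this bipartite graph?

7

A maximum matching has 7 edges (e.g. x1–b7, x2–b2, x3–b1, x4–b6, x5–b4, x6–b3, x7–b5).
By König's theorem the minimum vertex cover has the same size. One such cover is {x2, x3, b3, b4, b5, b6, b7}.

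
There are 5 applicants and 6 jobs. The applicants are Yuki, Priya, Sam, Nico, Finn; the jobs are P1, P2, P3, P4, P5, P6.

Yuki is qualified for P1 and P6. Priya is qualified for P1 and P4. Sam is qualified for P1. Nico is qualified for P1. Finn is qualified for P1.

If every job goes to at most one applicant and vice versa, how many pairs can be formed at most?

One maximum matching: Yuki–P6, Priya–P4, Sam–P1.
The set {Sam, Nico, Finn} has only 1 neighbour ({P1}), so by Hall's theorem at most 3 of the 5 applicants can be matched.

3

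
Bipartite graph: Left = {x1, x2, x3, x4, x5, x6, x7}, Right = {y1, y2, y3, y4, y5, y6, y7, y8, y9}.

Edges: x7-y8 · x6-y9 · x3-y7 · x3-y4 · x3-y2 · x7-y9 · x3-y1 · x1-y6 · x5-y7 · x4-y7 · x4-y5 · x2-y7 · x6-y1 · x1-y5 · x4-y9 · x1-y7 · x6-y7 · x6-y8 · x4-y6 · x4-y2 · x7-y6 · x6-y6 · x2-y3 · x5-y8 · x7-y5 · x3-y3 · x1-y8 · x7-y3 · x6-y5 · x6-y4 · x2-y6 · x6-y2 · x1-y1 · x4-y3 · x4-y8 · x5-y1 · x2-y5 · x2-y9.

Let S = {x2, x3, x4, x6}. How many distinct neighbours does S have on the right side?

9

The union of neighbours of {x2, x3, x4, x6} is {y1, y2, y3, y4, y5, y6, y7, y8, y9}, which has 9 elements.
Since |N(S)| = 9 ≥ |S| = 4, Hall's condition holds for this subset.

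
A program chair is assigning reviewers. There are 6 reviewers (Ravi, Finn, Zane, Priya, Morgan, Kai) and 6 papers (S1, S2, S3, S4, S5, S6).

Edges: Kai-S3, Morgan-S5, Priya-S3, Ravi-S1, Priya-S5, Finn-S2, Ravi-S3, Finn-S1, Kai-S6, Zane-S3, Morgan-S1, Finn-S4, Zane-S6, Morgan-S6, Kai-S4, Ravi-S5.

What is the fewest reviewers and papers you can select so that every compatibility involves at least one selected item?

6

{Ravi, Finn, Zane, Priya, Morgan, Kai} is a vertex cover of size 6: every edge has an endpoint in this set.
No smaller cover exists because Ravi–S1, Finn–S2, Zane–S3, Priya–S5, Morgan–S6, Kai–S4 is a matching of size 6, and a cover must include an endpoint of each of these disjoint edges (König's theorem).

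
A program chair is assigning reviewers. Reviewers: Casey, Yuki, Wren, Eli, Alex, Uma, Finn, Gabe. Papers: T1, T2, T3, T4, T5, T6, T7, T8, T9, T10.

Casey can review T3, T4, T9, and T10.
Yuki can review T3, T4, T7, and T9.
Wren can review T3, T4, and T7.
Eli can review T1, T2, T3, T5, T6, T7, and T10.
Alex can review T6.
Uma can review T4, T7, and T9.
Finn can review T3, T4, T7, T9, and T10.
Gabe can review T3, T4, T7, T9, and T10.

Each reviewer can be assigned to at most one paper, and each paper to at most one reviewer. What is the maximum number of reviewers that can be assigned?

For example, pair Casey→T9, Yuki→T4, Wren→T3, Eli→T5, Alex→T6, Uma→T7, Finn→T10.
The set {Casey, Yuki, Wren, Uma, Finn, Gabe} has only 5 neighbours ({T10, T3, T4, T7, T9}), so by Hall's theorem at most 7 of the 8 reviewers can be matched.

7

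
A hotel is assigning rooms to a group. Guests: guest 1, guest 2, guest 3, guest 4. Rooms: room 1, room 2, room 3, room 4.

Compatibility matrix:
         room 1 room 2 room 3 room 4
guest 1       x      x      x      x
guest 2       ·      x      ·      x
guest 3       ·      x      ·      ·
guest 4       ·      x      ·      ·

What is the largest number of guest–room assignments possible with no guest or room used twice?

3

One maximum matching: guest 1→room 3, guest 2→room 4, guest 3→room 2.
The set {guest 3, guest 4} has only 1 neighbour ({room 2}), so by Hall's theorem at most 3 of the 4 guests can be matched.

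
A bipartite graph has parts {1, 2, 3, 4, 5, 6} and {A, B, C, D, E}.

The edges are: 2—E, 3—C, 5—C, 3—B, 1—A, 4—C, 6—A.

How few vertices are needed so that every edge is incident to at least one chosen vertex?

{2, 3, A, C} is a vertex cover of size 4: every edge has an endpoint in this set.
No smaller cover exists because 1–A, 2–E, 3–B, 4–C is a matching of size 4, and a cover must include an endpoint of each of these disjoint edges (König's theorem).

4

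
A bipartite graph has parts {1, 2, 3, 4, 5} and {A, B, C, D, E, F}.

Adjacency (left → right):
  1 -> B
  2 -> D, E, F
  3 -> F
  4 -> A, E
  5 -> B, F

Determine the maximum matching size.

One maximum matching: 1-B, 2-D, 3-F, 4-E.
The set {1, 3, 5} has only 2 neighbours ({B, F}), so by Hall's theorem at most 4 of the 5 left vertices can be matched.

4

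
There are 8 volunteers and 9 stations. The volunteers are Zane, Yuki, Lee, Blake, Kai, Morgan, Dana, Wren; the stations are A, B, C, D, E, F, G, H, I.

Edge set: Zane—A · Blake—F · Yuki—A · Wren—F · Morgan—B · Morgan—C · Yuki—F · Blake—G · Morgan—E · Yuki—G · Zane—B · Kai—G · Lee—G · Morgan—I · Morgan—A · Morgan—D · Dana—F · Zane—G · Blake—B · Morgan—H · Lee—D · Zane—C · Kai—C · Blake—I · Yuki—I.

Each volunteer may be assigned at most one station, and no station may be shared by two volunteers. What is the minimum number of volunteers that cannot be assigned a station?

1

For example, pair Zane-C, Yuki-I, Lee-D, Blake-B, Kai-G, Morgan-A, Dana-F.
The set {Dana, Wren} has only 1 neighbour ({F}), so by Hall's theorem at most 7 of the 8 volunteers can be matched.
That matches 7 of the 8, leaving 1 unmatched; no matching can do better.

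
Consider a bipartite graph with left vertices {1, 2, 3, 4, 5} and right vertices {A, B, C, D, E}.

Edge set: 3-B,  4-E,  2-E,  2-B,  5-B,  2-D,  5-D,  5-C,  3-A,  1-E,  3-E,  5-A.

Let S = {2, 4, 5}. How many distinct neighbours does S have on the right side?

The union of neighbours of {2, 4, 5} is {A, B, C, D, E}, which has 5 elements.
Since |N(S)| = 5 ≥ |S| = 3, Hall's condition holds for this subset.

5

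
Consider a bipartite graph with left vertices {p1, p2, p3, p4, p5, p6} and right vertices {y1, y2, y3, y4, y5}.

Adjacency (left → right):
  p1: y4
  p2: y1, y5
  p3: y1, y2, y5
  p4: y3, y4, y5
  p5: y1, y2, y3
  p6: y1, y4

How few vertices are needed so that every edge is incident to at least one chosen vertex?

A maximum matching has 5 edges (e.g. p1–y4, p2–y1, p3–y2, p4–y5, p5–y3).
By König's theorem the minimum vertex cover has the same size. One such cover is {y1, y2, y3, y4, y5}.

5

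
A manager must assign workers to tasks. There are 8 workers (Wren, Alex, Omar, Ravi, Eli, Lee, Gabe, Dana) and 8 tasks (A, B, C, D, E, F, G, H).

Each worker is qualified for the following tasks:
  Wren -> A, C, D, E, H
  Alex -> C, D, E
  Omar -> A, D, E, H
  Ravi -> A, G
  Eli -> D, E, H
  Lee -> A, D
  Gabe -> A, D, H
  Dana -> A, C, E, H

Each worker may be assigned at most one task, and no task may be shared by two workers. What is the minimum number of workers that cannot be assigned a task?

2

One maximum matching: Wren→A, Alex→C, Omar→E, Ravi→G, Eli→H, Lee→D.
The set {Wren, Alex, Omar, Eli, Lee, Gabe, Dana} has only 5 neighbours ({A, C, D, E, H}), so by Hall's theorem at most 6 of the 8 workers can be matched.
That matches 6 of the 8, leaving 2 unmatched; no matching can do better.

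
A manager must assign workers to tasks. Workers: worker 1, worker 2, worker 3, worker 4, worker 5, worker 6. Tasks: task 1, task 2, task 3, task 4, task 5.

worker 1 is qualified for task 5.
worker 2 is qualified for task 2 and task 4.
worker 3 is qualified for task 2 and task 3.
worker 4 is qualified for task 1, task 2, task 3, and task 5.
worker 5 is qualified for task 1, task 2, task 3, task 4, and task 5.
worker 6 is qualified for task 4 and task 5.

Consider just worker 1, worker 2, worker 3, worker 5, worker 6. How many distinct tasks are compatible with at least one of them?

5

The union of neighbours of {worker 1, worker 2, worker 3, worker 5, worker 6} is {task 1, task 2, task 3, task 4, task 5}, which has 5 elements.
Since |N(S)| = 5 ≥ |S| = 5, Hall's condition holds for this subset.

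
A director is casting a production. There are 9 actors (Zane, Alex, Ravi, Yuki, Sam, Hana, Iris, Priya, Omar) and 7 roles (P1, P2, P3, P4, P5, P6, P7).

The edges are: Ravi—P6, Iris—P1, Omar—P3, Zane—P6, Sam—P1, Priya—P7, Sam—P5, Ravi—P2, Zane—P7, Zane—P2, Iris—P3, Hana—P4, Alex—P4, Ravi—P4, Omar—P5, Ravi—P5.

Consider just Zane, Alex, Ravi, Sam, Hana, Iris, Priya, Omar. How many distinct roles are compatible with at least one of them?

7

The union of neighbours of {Zane, Alex, Ravi, Sam, Hana, Iris, Priya, Omar} is {P1, P2, P3, P4, P5, P6, P7}, which has 7 elements.
Since |N(S)| = 7 < |S| = 8, Hall's condition fails for this subset.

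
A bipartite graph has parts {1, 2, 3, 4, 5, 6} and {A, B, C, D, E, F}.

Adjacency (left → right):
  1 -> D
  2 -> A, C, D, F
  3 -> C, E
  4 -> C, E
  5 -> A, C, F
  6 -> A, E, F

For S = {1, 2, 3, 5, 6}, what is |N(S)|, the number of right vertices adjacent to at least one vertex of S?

5

The union of neighbours of {1, 2, 3, 5, 6} is {A, C, D, E, F}, which has 5 elements.
Since |N(S)| = 5 ≥ |S| = 5, Hall's condition holds for this subset.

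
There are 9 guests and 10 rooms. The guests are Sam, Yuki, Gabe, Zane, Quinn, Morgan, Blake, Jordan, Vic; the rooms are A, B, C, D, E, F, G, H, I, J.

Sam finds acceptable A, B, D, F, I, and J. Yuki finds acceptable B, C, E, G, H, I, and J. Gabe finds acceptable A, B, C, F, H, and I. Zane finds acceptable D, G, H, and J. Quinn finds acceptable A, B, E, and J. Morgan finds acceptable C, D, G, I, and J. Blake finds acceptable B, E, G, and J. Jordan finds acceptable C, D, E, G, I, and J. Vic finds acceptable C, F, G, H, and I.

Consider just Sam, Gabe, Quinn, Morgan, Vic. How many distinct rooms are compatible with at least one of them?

10

The union of neighbours of {Sam, Gabe, Quinn, Morgan, Vic} is {A, B, C, D, E, F, G, H, I, J}, which has 10 elements.
Since |N(S)| = 10 ≥ |S| = 5, Hall's condition holds for this subset.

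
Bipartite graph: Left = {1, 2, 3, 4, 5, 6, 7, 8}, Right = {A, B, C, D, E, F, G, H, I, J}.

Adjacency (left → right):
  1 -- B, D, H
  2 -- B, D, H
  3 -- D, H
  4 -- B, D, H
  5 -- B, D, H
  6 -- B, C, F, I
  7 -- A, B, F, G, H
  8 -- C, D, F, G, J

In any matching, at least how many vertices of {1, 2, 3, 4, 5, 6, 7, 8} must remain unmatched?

2

For example, pair 1-B, 2-H, 3-D, 6-F, 7-G, 8-J.
The set {1, 2, 3, 4, 5} has only 3 neighbours ({B, D, H}), so by Hall's theorem at most 6 of the 8 left vertices can be matched.
That matches 6 of the 8, leaving 2 unmatched; no matching can do better.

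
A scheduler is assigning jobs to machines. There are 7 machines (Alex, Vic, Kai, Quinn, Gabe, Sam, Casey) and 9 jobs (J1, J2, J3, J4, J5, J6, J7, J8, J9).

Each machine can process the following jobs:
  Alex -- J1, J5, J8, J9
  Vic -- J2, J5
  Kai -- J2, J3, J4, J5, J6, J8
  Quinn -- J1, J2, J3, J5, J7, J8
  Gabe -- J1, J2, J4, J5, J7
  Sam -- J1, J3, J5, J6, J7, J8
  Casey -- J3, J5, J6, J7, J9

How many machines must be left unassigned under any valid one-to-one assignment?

0

One maximum matching: Alex→J9, Vic→J5, Kai→J3, Quinn→J1, Gabe→J2, Sam→J7, Casey→J6.
All 7 machines are matched, so no larger matching exists.
That matches 7 of the 7, leaving 0 unmatched; no matching can do better.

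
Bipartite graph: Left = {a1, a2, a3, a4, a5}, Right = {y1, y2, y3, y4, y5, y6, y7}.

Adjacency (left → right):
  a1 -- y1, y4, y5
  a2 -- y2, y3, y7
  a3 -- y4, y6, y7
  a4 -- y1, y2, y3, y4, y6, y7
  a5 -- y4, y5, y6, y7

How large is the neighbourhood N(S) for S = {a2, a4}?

The union of neighbours of {a2, a4} is {y1, y2, y3, y4, y6, y7}, which has 6 elements.
Since |N(S)| = 6 ≥ |S| = 2, Hall's condition holds for this subset.

6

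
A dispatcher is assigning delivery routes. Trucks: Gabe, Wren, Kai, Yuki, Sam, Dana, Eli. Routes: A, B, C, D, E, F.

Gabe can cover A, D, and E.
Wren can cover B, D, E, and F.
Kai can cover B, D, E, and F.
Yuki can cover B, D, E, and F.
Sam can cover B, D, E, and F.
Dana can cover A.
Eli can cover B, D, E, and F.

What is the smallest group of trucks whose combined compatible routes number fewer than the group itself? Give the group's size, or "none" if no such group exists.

5

Take S = {Wren, Kai, Yuki, Sam, Eli}. Its neighbourhood is {B, D, E, F}, so |N(S)| = 4 < |S| = 5.
Every subset of size less than 5 has at least as many neighbours as members, so 5 is the minimum.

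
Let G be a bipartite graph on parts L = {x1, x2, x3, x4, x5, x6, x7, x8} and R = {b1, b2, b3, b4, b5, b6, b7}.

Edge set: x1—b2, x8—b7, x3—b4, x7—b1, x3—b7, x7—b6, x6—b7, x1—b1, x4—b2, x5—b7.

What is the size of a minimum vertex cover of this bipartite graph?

5

{x1, x3, x4, x7, b7} is a vertex cover of size 5: every edge has an endpoint in this set.
No smaller cover exists because x1–b1, x3–b4, x4–b2, x5–b7, x7–b6 is a matching of size 5, and a cover must include an endpoint of each of these disjoint edges (König's theorem).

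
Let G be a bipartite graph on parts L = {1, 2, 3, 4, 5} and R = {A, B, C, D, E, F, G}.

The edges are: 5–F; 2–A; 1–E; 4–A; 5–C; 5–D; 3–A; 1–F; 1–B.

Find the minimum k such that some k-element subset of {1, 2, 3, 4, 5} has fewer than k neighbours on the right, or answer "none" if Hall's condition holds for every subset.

Take S = {2, 3}. Its neighbourhood is {A}, so |N(S)| = 1 < |S| = 2.
No single vertex violates Hall's condition since each has at least one neighbour, so 2 is the minimum.

2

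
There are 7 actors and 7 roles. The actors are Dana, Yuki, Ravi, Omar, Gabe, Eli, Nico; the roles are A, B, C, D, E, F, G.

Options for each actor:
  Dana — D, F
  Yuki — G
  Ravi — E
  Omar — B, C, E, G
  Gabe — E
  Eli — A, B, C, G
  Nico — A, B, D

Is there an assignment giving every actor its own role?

No

The set {Ravi, Gabe} has only 1 neighbour ({E}), so by Hall's theorem at most 6 of the 7 actors can be matched.
Hence no matching covers every actor.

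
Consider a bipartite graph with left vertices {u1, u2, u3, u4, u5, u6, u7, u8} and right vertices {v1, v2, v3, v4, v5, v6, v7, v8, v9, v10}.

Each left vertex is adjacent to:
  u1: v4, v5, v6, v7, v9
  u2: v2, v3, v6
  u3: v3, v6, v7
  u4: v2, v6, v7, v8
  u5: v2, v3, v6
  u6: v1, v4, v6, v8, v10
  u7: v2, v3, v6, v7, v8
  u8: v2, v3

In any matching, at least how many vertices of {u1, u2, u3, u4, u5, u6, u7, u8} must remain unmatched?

1

A valid assignment of size 7: u1–v5, u2–v2, u3–v7, u4–v8, u5–v6, u6–v10, u7–v3.
The set {u2, u3, u4, u5, u7, u8} has only 5 neighbours ({v2, v3, v6, v7, v8}), so by Hall's theorem at most 7 of the 8 left vertices can be matched.
That matches 7 of the 8, leaving 1 unmatched; no matching can do better.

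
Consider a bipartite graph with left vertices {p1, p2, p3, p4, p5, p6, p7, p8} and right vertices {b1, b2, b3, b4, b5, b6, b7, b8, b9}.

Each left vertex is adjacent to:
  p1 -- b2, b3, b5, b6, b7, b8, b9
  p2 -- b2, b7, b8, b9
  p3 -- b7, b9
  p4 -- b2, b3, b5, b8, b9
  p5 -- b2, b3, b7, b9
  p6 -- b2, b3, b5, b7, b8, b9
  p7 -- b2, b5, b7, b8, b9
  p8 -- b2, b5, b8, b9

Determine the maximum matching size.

One maximum matching: p1–b6, p2–b2, p3–b9, p4–b8, p5–b3, p6–b5, p7–b7.
The set {p2, p3, p4, p5, p6, p7, p8} has only 6 neighbours ({b2, b3, b5, b7, b8, b9}), so by Hall's theorem at most 7 of the 8 left vertices can be matched.

7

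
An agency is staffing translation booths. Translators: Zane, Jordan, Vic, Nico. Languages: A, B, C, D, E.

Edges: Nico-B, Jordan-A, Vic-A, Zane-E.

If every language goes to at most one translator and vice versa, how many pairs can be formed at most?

For example, pair Zane–E, Jordan–A, Nico–B.
The set {Jordan, Vic} has only 1 neighbour ({A}), so by Hall's theorem at most 3 of the 4 translators can be matched.

3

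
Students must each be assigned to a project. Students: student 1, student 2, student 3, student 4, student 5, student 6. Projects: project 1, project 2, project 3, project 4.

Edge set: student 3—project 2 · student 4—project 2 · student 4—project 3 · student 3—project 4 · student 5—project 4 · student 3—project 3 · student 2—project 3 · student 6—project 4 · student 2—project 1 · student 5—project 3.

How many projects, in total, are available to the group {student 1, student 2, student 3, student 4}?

The union of neighbours of {student 1, student 2, student 3, student 4} is {project 1, project 2, project 3, project 4}, which has 4 elements.
Since |N(S)| = 4 ≥ |S| = 4, Hall's condition holds for this subset.

4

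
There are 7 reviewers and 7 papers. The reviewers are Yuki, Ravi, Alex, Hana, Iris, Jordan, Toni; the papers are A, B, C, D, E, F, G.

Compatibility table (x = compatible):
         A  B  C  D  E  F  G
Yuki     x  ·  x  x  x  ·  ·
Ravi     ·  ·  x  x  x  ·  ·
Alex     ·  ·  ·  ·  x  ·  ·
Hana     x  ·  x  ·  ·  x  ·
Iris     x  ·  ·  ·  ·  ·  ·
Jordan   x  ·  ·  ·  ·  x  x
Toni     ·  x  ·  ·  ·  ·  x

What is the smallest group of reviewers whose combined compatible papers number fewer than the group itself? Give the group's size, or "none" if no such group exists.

none

A matching saturating every reviewer exists, for instance Yuki→D, Ravi→C, Alex→E, Hana→F, Iris→A, Jordan→G, Toni→B.
By Hall's marriage theorem, this means |N(S)| ≥ |S| for every subset S, so no violating subset exists.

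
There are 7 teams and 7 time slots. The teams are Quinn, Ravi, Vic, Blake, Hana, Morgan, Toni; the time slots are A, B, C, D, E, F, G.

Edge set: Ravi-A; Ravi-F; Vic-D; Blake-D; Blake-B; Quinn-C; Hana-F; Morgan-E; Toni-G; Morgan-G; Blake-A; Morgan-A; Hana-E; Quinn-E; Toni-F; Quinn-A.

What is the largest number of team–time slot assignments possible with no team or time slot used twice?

A valid assignment of size 7: Quinn-C, Ravi-A, Vic-D, Blake-B, Hana-E, Morgan-G, Toni-F.
All 7 teams are matched, so no larger matching exists.

7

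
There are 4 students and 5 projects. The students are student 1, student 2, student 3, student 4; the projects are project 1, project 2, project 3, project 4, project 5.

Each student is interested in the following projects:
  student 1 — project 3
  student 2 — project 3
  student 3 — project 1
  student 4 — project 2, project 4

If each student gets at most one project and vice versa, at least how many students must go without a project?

1

For example, pair student 1–project 3, student 3–project 1, student 4–project 4.
The set {student 1, student 2} has only 1 neighbour ({project 3}), so by Hall's theorem at most 3 of the 4 students can be matched.
That matches 3 of the 4, leaving 1 unmatched; no matching can do better.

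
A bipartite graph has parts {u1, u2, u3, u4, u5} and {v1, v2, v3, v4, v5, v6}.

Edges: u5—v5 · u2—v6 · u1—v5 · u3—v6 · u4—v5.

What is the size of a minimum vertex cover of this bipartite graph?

The 2 edges u1–v5, u2–v6 form a matching, so any vertex cover needs at least 2 vertices (one per matched edge).
Conversely {v5, v6} meets every edge and has exactly 2 vertices, so 2 is optimal.

2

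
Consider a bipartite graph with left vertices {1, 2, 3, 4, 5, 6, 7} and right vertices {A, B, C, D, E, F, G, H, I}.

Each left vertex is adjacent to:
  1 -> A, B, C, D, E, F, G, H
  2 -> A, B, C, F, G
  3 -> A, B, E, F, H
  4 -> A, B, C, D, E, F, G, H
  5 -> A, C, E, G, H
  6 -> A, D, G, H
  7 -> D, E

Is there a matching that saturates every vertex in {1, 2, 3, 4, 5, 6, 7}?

One maximum matching: 1→H, 2→F, 3→B, 4→G, 5→A, 6→D, 7→E.
All 7 left vertices are covered.

Yes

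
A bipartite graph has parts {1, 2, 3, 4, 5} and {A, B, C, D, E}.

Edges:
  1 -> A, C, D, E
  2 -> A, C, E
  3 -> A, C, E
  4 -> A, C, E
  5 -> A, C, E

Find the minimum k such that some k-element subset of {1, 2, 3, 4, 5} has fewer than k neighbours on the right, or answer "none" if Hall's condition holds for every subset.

4

Take S = {2, 3, 4, 5}. Its neighbourhood is {A, C, E}, so |N(S)| = 3 < |S| = 4.
Every subset of size less than 4 has at least as many neighbours as members, so 4 is the minimum.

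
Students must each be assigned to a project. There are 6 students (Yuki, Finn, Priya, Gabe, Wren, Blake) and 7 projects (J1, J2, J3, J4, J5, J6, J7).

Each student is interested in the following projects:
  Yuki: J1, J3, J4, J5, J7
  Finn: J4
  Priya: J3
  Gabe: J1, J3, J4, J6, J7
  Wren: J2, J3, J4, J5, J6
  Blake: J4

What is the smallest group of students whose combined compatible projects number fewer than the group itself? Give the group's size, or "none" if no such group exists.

Take S = {Finn, Blake}. Its neighbourhood is {J4}, so |N(S)| = 1 < |S| = 2.
No single vertex violates Hall's condition since each has at least one neighbour, so 2 is the minimum.

2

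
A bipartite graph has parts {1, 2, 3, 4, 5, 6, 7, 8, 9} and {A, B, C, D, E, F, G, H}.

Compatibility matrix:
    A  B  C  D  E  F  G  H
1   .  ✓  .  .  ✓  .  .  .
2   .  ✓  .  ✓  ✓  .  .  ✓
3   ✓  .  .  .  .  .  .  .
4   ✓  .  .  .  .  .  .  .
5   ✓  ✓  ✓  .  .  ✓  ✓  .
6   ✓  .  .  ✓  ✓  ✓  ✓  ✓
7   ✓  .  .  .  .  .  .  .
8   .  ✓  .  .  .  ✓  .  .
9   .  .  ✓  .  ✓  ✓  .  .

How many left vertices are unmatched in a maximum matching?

One maximum matching: 1→B, 2→D, 3→A, 5→G, 6→H, 8→F, 9→E.
The set {3, 4, 7} has only 1 neighbour ({A}), so by Hall's theorem at most 7 of the 9 left vertices can be matched.
That matches 7 of the 9, leaving 2 unmatched; no matching can do better.

2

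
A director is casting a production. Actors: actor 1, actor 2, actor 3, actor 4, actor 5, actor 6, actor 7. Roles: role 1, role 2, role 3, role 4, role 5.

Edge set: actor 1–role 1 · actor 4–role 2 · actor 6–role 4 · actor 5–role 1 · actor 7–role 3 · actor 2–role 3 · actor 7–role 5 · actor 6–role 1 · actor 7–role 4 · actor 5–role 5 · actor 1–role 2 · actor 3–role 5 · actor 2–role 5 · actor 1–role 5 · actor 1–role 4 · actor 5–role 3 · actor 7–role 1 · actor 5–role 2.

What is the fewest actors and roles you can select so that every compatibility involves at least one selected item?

5

{role 1, role 2, role 3, role 4, role 5} is a vertex cover of size 5: every edge has an endpoint in this set.
No smaller cover exists because actor 1–role 4, actor 2–role 3, actor 3–role 5, actor 4–role 2, actor 5–role 1 is a matching of size 5, and a cover must include an endpoint of each of these disjoint edges (König's theorem).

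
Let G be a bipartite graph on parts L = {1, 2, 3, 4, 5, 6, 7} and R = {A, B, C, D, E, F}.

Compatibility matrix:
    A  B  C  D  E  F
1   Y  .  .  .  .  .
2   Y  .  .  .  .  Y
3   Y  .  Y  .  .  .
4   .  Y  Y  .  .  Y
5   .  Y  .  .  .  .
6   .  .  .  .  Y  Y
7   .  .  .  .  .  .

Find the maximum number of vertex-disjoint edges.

One maximum matching: 1-A, 2-F, 3-C, 4-B, 6-E.
The set {1, 2, 3, 4, 5, 7} has only 4 neighbours ({A, B, C, F}), so by Hall's theorem at most 5 of the 7 left vertices can be matched.

5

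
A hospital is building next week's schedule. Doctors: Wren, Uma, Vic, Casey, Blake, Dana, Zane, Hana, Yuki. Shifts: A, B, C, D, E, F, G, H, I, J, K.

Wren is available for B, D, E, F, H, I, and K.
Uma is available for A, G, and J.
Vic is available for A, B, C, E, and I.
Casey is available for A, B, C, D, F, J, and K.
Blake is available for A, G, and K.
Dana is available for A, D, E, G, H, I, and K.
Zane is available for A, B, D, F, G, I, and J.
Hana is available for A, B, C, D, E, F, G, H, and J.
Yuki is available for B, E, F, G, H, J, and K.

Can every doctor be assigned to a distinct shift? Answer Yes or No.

Yes

For example, pair Wren→F, Uma→A, Vic→E, Casey→D, Blake→K, Dana→H, Zane→B, Hana→G, Yuki→J.
All 9 doctors are covered.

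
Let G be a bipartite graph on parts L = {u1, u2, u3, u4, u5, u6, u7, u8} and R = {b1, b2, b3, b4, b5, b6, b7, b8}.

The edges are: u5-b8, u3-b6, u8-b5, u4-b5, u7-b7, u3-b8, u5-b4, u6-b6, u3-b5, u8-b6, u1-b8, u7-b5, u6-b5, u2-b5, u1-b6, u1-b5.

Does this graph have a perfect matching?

The set {u1, u2, u3, u4, u6, u8} has only 3 neighbours ({b5, b6, b8}), so by Hall's theorem at most 5 of the 8 left vertices can be matched.
Hence no matching covers every left vertex.

No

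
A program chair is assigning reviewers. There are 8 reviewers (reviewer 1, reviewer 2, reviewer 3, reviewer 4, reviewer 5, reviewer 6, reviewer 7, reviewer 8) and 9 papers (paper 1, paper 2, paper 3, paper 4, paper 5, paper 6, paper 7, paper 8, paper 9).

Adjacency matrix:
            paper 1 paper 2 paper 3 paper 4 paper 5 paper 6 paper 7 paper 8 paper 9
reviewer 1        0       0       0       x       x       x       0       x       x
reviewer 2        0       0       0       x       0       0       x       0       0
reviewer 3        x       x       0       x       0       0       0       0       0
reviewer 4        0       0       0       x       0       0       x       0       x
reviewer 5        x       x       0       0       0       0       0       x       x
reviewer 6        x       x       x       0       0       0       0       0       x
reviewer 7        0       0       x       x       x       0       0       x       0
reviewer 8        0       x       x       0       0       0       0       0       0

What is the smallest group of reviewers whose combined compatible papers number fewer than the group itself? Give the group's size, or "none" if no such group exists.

A matching saturating every reviewer exists, for instance reviewer 1→paper 6, reviewer 2→paper 7, reviewer 3→paper 4, reviewer 4→paper 9, reviewer 5→paper 8, reviewer 6→paper 1, reviewer 7→paper 3, reviewer 8→paper 2.
By Hall's marriage theorem, this means |N(S)| ≥ |S| for every subset S, so no violating subset exists.

none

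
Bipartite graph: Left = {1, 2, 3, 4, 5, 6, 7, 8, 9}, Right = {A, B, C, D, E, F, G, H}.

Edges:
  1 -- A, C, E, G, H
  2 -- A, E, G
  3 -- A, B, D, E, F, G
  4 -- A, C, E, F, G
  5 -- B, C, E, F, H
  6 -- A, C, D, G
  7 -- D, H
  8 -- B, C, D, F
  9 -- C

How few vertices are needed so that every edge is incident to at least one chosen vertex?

The 8 edges 1–A, 2–E, 3–G, 4–F, 5–H, 6–C, 7–D, 8–B form a matching, so any vertex cover needs at least 8 vertices (one per matched edge).
Conversely {A, B, C, D, E, F, G, H} meets every edge and has exactly 8 vertices, so 8 is optimal.

8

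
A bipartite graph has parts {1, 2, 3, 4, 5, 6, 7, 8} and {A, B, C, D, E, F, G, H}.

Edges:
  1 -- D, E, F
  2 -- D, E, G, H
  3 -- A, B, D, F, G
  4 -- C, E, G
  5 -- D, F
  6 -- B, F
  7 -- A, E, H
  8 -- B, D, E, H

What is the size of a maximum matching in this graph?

For example, pair 1–E, 2–G, 3–A, 4–C, 5–D, 6–F, 7–H, 8–B.
This saturates every left vertex, so 8 is the maximum.

8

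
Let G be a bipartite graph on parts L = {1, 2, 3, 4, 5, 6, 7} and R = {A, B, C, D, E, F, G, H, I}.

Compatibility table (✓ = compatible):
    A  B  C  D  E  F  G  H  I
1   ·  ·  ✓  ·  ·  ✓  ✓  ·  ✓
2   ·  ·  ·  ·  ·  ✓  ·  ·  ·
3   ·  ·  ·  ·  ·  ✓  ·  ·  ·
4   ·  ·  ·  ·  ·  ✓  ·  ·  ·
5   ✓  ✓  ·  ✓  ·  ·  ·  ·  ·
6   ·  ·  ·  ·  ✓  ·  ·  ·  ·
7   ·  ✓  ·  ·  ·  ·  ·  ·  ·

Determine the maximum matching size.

5

One maximum matching: 1→C, 2→F, 5→D, 6→E, 7→B.
The set {2, 3, 4} has only 1 neighbour ({F}), so by Hall's theorem at most 5 of the 7 left vertices can be matched.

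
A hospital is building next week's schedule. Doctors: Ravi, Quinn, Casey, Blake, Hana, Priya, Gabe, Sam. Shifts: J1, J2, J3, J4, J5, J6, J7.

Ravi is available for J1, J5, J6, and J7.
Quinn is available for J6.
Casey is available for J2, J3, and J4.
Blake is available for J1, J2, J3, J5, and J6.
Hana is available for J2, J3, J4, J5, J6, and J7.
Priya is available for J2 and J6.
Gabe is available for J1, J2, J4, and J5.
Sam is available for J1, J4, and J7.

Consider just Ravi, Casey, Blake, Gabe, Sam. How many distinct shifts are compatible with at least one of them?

The union of neighbours of {Ravi, Casey, Blake, Gabe, Sam} is {J1, J2, J3, J4, J5, J6, J7}, which has 7 elements.
Since |N(S)| = 7 ≥ |S| = 5, Hall's condition holds for this subset.

7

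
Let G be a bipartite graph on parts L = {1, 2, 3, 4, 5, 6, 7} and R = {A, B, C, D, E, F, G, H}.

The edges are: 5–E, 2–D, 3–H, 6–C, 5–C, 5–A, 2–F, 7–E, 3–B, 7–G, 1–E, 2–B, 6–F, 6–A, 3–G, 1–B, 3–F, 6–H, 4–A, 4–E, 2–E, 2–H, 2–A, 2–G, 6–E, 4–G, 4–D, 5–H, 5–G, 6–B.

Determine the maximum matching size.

7

For example, pair 1→B, 2→A, 3→F, 4→D, 5→G, 6→H, 7→E.
This saturates every left vertex, so 7 is the maximum.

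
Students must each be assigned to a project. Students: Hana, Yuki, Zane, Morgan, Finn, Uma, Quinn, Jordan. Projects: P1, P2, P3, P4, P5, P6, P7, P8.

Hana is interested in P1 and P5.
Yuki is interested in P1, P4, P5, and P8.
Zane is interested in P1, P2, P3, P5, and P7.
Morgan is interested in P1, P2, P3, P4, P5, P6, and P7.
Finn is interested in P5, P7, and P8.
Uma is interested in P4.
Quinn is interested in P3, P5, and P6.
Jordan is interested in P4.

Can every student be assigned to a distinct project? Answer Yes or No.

The set {Uma, Jordan} has only 1 neighbour ({P4}), so by Hall's theorem at most 7 of the 8 students can be matched.
Hence no matching covers every student.

No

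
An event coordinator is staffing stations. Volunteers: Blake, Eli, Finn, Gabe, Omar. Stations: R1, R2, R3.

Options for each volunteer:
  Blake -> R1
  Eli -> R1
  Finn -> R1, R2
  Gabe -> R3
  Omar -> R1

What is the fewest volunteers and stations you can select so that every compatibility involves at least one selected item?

A maximum matching has 3 edges (e.g. Blake–R1, Finn–R2, Gabe–R3).
By König's theorem the minimum vertex cover has the same size. One such cover is {Finn, Gabe, R1}.

3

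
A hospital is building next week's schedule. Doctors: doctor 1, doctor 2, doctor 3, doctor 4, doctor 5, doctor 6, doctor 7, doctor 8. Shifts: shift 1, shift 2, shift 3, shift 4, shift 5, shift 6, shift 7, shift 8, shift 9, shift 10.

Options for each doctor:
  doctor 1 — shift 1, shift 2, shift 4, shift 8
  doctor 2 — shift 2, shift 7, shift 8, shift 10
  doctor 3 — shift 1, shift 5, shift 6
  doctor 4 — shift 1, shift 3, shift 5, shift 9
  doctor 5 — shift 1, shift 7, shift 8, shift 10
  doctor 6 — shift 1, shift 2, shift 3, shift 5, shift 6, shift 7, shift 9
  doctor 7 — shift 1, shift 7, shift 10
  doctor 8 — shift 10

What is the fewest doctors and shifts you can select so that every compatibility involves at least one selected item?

8

A maximum matching has 8 edges (e.g. doctor 1–shift 4, doctor 2–shift 2, doctor 3–shift 6, doctor 4–shift 3, doctor 5–shift 8, doctor 6–shift 5, doctor 7–shift 1, doctor 8–shift 10).
By König's theorem the minimum vertex cover has the same size. One such cover is {doctor 1, doctor 2, doctor 3, doctor 4, doctor 5, doctor 6, doctor 7, doctor 8}.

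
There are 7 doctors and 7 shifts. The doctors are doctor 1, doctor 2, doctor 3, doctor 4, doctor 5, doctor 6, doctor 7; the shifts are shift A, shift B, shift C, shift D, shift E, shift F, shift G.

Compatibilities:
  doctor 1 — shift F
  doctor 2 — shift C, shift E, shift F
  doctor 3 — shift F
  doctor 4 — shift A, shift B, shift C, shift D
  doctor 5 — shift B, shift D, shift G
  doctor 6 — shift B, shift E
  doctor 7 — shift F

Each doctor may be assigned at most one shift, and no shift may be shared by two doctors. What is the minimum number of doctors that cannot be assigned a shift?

A valid assignment of size 5: doctor 1-shift F, doctor 2-shift C, doctor 4-shift A, doctor 5-shift G, doctor 6-shift E.
The set {doctor 1, doctor 3, doctor 7} has only 1 neighbour ({shift F}), so by Hall's theorem at most 5 of the 7 doctors can be matched.
That matches 5 of the 7, leaving 2 unmatched; no matching can do better.

2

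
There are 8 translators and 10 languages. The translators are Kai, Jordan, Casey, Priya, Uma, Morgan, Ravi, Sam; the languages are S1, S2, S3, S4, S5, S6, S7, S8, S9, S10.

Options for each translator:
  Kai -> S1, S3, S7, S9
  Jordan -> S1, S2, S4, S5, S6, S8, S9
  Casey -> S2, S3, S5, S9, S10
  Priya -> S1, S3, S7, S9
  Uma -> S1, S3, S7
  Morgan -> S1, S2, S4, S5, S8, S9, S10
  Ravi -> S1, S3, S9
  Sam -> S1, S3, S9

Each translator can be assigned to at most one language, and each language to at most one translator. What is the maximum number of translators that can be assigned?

7

A valid assignment of size 7: Kai→S1, Jordan→S6, Casey→S2, Priya→S7, Uma→S3, Morgan→S4, Ravi→S9.
The set {Kai, Priya, Uma, Ravi, Sam} has only 4 neighbours ({S1, S3, S7, S9}), so by Hall's theorem at most 7 of the 8 translators can be matched.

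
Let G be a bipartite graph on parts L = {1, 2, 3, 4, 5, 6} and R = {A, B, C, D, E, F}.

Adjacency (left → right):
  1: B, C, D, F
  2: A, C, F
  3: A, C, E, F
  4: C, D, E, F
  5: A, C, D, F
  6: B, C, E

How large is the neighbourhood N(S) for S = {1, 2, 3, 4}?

The union of neighbours of {1, 2, 3, 4} is {A, B, C, D, E, F}, which has 6 elements.
Since |N(S)| = 6 ≥ |S| = 4, Hall's condition holds for this subset.

6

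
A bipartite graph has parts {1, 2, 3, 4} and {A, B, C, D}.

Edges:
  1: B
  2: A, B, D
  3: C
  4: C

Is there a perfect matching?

The set {3, 4} has only 1 neighbour ({C}), so by Hall's theorem at most 3 of the 4 left vertices can be matched.
Hence no matching covers every left vertex.

No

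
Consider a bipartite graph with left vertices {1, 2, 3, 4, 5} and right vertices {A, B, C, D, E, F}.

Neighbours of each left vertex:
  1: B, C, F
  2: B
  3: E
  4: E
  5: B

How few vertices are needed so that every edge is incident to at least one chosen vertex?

3

The 3 edges 1–F, 2–B, 3–E form a matching, so any vertex cover needs at least 3 vertices (one per matched edge).
Conversely {1, B, E} meets every edge and has exactly 3 vertices, so 3 is optimal.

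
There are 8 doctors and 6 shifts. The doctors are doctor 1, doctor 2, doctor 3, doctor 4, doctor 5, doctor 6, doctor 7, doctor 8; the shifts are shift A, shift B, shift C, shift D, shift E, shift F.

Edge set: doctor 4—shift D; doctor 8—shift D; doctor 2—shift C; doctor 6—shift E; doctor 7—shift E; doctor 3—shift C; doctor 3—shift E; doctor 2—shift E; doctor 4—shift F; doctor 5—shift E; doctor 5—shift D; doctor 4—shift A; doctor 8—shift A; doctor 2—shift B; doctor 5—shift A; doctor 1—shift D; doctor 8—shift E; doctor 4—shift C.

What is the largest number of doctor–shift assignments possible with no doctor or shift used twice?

For example, pair doctor 1-shift D, doctor 2-shift B, doctor 3-shift C, doctor 4-shift F, doctor 5-shift A, doctor 6-shift E.
The set {doctor 1, doctor 5, doctor 6, doctor 7, doctor 8} has only 3 neighbours ({shift A, shift D, shift E}), so by Hall's theorem at most 6 of the 8 doctors can be matched.

6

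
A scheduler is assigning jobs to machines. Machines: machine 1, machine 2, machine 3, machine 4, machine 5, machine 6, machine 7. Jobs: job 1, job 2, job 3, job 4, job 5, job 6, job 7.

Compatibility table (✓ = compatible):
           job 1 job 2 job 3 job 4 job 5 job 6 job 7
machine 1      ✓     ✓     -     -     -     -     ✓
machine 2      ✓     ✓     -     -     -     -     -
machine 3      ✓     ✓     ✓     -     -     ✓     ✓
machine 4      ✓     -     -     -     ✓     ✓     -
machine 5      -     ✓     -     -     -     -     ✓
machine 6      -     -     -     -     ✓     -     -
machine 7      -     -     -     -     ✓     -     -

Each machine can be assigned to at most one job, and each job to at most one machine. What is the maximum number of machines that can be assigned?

6

One maximum matching: machine 1-job 7, machine 2-job 1, machine 3-job 3, machine 4-job 6, machine 5-job 2, machine 6-job 5.
The set {machine 6, machine 7} has only 1 neighbour ({job 5}), so by Hall's theorem at most 6 of the 7 machines can be matched.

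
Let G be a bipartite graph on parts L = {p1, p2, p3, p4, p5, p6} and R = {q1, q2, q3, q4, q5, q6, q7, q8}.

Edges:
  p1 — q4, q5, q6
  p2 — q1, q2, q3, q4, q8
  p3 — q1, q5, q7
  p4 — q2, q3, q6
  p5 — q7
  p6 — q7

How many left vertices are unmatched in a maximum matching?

One maximum matching: p1→q6, p2→q4, p3→q5, p4→q2, p5→q7.
The set {p5, p6} has only 1 neighbour ({q7}), so by Hall's theorem at most 5 of the 6 left vertices can be matched.
That matches 5 of the 6, leaving 1 unmatched; no matching can do better.

1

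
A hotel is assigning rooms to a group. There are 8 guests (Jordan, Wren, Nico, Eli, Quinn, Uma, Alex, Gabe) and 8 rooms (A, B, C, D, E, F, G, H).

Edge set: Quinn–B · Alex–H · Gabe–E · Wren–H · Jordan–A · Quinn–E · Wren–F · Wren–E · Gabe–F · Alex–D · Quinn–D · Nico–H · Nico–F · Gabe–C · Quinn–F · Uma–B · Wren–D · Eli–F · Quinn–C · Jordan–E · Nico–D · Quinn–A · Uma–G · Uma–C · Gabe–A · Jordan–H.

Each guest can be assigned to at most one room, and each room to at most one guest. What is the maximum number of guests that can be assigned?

8

A valid assignment of size 8: Jordan–A, Wren–E, Nico–H, Eli–F, Quinn–B, Uma–G, Alex–D, Gabe–C.
All 8 guests are matched, so no larger matching exists.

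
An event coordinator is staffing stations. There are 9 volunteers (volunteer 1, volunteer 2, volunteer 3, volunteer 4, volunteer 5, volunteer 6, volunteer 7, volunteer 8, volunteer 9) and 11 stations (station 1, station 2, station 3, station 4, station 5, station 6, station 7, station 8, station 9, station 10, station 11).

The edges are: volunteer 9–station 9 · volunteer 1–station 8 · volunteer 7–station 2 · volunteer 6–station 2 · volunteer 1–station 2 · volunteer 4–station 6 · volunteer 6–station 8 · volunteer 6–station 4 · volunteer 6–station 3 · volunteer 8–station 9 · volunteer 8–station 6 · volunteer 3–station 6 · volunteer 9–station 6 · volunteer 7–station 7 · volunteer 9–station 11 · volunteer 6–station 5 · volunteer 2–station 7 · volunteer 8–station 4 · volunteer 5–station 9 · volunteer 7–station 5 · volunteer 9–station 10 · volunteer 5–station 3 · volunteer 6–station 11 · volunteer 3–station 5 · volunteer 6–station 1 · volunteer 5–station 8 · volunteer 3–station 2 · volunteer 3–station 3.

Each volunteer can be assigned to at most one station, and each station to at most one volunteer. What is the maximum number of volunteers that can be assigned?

9

One maximum matching: volunteer 1→station 8, volunteer 2→station 7, volunteer 3→station 3, volunteer 4→station 6, volunteer 5→station 9, volunteer 6→station 1, volunteer 7→station 2, volunteer 8→station 4, volunteer 9→station 11.
All 9 volunteers are matched, so no larger matching exists.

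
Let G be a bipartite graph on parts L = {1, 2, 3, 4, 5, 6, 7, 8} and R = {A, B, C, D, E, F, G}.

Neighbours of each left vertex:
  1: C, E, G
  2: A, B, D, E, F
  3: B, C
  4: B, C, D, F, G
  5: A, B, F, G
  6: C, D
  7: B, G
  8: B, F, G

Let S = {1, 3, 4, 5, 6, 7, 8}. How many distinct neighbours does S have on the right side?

7

The union of neighbours of {1, 3, 4, 5, 6, 7, 8} is {A, B, C, D, E, F, G}, which has 7 elements.
Since |N(S)| = 7 ≥ |S| = 7, Hall's condition holds for this subset.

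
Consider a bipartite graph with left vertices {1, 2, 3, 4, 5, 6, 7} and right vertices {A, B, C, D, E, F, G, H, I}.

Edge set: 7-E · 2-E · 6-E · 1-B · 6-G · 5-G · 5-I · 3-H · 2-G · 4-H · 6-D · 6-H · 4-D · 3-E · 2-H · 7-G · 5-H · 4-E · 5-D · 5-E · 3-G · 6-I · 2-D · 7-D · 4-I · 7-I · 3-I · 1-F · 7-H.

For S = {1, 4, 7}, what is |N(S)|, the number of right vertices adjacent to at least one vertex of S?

7

The union of neighbours of {1, 4, 7} is {B, D, E, F, G, H, I}, which has 7 elements.
Since |N(S)| = 7 ≥ |S| = 3, Hall's condition holds for this subset.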